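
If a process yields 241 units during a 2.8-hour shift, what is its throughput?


Throughput = units / time
= 241 / 2.8
= 86.1 units/hour


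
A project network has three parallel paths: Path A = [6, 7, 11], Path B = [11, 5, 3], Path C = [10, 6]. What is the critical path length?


Path A: 6 + 7 + 11 = 24
Path B: 11 + 5 + 3 = 19
Path C: 10 + 6 = 16
Critical path = longest = max(24, 19, 16)
= 24 (Path A)


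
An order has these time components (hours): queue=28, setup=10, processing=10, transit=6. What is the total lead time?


Lead time = queue + setup + processing + transit
= 28 + 10 + 10 + 6
= 54 hours


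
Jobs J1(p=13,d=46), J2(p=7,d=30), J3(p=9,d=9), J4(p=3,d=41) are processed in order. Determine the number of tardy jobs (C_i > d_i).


Completion vs due date:
  J1: C=13, d=46 → on time
  J2: C=20, d=30 → on time
  J3: C=29, d=9 → TARDY
  J4: C=32, d=41 → on time
Tardy jobs: J3
Count = 1


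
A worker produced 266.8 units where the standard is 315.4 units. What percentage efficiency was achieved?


Efficiency = (actual / standard) × 100
= (266.8 / 315.4) × 100
= 84.6%


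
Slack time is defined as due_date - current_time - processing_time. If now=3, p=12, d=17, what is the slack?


Slack = due - current_time - processing
= 17 - 3 - 12
= 2


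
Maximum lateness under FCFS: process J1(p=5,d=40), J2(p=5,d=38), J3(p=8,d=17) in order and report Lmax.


Lateness per job (L = C - d):
  J1: C=5, d=40, L=-35
  J2: C=10, d=38, L=-28
  J3: C=18, d=17, L=1
Lmax = max(-35, -28, 1)
= 1


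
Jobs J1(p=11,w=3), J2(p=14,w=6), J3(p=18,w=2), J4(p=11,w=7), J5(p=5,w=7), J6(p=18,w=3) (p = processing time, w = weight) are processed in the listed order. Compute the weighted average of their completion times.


Completion times:
  J1: C=11, w×C=3×11=33
  J2: C=25, w×C=6×25=150
  J3: C=43, w×C=2×43=86
  J4: C=54, w×C=7×54=378
  J5: C=59, w×C=7×59=413
  J6: C=77, w×C=3×77=231
Sum w×C = 1291
Sum w = 28
Weighted avg = 1291/28
= 46.11


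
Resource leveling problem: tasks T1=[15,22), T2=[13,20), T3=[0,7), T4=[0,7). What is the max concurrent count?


Check each time point for overlaps:
  t=0: 2 tasks active (T3, T4)
Max concurrent = 2


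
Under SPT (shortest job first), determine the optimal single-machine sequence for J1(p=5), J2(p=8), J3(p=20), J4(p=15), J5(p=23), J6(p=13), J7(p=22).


SPT: sort by shortest processing time
  J1: p=5
  J2: p=8
  J6: p=13
  J4: p=15
  J3: p=20
  J7: p=22
  J5: p=23
Order: J1 → J2 → J6 → J4 → J3 → J7 → J5


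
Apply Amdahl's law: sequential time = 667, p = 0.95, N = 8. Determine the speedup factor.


Amdahl's law: T_p = T × ((1-p) + p/N)
= 667 × ((1-0.95) + 0.95/8)
= 667 × (0.05 + 0.1187)
= 667 × 0.1688
= 112.56
Speedup = 667/112.56
= 5.93×


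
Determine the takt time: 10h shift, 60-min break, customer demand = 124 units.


Available = 10×60 - 60 = 540 min
Takt time = 540 / 124
= 4.35 min/unit


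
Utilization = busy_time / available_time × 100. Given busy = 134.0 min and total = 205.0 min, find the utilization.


Utilization = busy / total × 100
= 134.0 / 205.0 × 100
= 65.4%


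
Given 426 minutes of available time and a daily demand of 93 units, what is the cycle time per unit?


Cycle time = available time / demand
= 426 / 93
= 4.58 min/unit


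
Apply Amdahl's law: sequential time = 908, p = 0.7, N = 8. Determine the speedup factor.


Amdahl's law: T_p = T × ((1-p) + p/N)
= 908 × ((1-0.7) + 0.7/8)
= 908 × (0.30 + 0.0875)
= 908 × 0.3875
= 351.85
Speedup = 908/351.85
= 2.58×


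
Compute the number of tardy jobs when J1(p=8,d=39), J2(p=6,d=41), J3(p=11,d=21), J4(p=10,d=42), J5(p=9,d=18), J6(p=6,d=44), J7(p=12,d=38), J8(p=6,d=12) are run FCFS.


Completion vs due date:
  J1: C=8, d=39 → on time
  J2: C=14, d=41 → on time
  J3: C=25, d=21 → TARDY
  J4: C=35, d=42 → on time
  J5: C=44, d=18 → TARDY
  J6: C=50, d=44 → TARDY
  J7: C=62, d=38 → TARDY
  J8: C=68, d=12 → TARDY
Tardy jobs: J3, J5, J6, J7, J8
Count = 5


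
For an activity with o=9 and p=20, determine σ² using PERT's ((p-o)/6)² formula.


σ² = ((p - o) / 6)² = (p - o)² / 36
= (20 - 9)² / 36
= 11² / 36
= 121 / 36
= 3.3611


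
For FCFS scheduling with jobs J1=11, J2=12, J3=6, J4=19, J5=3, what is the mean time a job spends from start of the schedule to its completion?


Completion times:
  J1: completes at 11
  J2: completes at 23
  J3: completes at 29
  J4: completes at 48
  J5: completes at 51
Sum = 162
Average = 162/5
= 32.40


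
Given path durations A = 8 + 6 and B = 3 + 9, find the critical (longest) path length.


Path A: 8 + 6 = 14
Path B: 3 + 9 = 12
Critical path = longest = max(14, 12)
= 14 (Path A)


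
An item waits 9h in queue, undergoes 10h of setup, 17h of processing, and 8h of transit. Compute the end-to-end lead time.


Lead time = queue + setup + processing + transit
= 9 + 10 + 17 + 8
= 44 hours


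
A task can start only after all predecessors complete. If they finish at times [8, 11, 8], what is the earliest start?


ES = max of all predecessor completion times
Predecessors: [8, 11, 8]
ES = max(8, 11, 8)
= 11


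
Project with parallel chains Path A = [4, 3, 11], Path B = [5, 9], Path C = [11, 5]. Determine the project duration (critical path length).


Path A: 4 + 3 + 11 = 18
Path B: 5 + 9 = 14
Path C: 11 + 5 = 16
Critical path = longest = max(18, 14, 16)
= 18 (Path A)


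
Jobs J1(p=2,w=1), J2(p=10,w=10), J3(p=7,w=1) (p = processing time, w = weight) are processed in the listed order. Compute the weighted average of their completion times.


Completion times:
  J1: C=2, w×C=1×2=2
  J2: C=12, w×C=10×12=120
  J3: C=19, w×C=1×19=19
Sum w×C = 141
Sum w = 12
Weighted avg = 141/12
= 11.75


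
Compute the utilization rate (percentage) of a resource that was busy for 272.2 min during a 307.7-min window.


Utilization = busy / total × 100
= 272.2 / 307.7 × 100
= 88.5%


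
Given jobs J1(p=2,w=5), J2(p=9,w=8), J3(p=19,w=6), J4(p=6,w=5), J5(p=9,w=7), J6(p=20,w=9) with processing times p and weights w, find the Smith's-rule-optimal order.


WSPT (Smith's rule): sort by p/w ascending
  J1: p/w = 2/5 = 0.400
  J2: p/w = 9/8 = 1.125
  J4: p/w = 6/5 = 1.200
  J5: p/w = 9/7 = 1.286
  J6: p/w = 20/9 = 2.222
  J3: p/w = 19/6 = 3.167
Order: J1 → J2 → J4 → J5 → J6 → J3


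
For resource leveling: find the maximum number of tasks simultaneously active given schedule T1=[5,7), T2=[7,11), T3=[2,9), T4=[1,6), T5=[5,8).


Check each time point for overlaps:
  t=5: 4 tasks active (T1, T3, T4, T5)
Max concurrent = 4


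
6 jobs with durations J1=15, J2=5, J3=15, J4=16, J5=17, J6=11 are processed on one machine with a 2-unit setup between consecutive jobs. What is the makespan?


Makespan = Σ processing + (n-1) × setup
= (15 + 5 + 15 + 16 + 17 + 11) + (6-1)×2
= 79 + 10
= 89 time units


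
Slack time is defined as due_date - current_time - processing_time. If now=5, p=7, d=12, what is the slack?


Slack = due - current_time - processing
= 12 - 5 - 7
= 0


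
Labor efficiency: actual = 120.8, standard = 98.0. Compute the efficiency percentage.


Efficiency = (actual / standard) × 100
= (120.8 / 98.0) × 100
= 123.3%


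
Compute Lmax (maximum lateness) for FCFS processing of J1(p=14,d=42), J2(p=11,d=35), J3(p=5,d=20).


Lateness per job (L = C - d):
  J1: C=14, d=42, L=-28
  J2: C=25, d=35, L=-10
  J3: C=30, d=20, L=10
Lmax = max(-28, -10, 10)
= 10


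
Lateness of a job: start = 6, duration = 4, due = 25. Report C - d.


Completion = 6 + 4 = 10
Lateness = C - d = 10 - 25
= -15


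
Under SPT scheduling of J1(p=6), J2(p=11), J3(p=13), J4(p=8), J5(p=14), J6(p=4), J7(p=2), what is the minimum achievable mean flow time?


SPT order: J7 → J6 → J1 → J4 → J2 → J3 → J5
Completion times:
  J7: C=2
  J6: C=6
  J1: C=12
  J4: C=20
  J2: C=31
  J3: C=44
  J5: C=58
Sum = 173, n = 7
Mean flow = 173/7
= 24.71


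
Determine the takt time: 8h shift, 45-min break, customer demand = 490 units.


Available = 8×60 - 45 = 435 min
Takt time = 435 / 490
= 0.89 min/unit


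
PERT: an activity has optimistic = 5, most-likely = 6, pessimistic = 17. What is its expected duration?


te = (o + 4m + p) / 6
= (5 + 4×6 + 17) / 6
= (5 + 24 + 17) / 6
= 46 / 6
= 7.67


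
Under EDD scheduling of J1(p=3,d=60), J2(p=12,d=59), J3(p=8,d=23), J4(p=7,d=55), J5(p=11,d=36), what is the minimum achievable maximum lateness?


EDD order: J3 → J5 → J4 → J2 → J1
Completion and lateness:
  J3: C=8, d=23, L=8-23=-15
  J5: C=19, d=36, L=19-36=-17
  J4: C=26, d=55, L=26-55=-29
  J2: C=38, d=59, L=38-59=-21
  J1: C=41, d=60, L=41-60=-19
Lmax = max(-15, -17, -29, -21, -19)
= -15


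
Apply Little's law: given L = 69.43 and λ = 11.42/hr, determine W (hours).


Little's law: L = λW → W = L / λ
= 69.43 / 11.42
= 6.08 hours


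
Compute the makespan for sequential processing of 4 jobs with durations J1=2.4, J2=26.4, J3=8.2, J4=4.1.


Sequential makespan: sum all processing times
= 2.4 + 26.4 + 8.2 + 4.1
= 41.1 time units


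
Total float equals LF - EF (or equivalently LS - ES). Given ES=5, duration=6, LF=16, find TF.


EF = ES + duration = 5 + 6 = 11
LS = LF - duration = 16 - 6 = 10
Total Float = LF - EF = 16 - 11
(or LS - ES = 10 - 5)
= 5


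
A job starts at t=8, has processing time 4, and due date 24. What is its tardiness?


Completion = start + processing = 8 + 4 = 12
Tardiness = max(0, C - d) = max(0, 12 - 24)
= max(0, -12)
= 0


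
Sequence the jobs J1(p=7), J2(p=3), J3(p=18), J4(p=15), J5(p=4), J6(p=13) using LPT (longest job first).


LPT: sort by longest processing time first
  J3: p=18
  J4: p=15
  J6: p=13
  J1: p=7
  J5: p=4
  J2: p=3
Order: J3 → J4 → J6 → J1 → J5 → J2


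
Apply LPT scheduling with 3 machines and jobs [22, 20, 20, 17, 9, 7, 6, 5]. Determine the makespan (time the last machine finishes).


Jobs (LPT sorted): [22, 20, 20, 17, 9, 7, 6, 5]
Machines: 3
  J=22 → Machine 1 (load: 0+22=22)
  J=20 → Machine 2 (load: 0+20=20)
  J=20 → Machine 3 (load: 0+20=20)
  J=17 → Machine 2 (load: 20+17=37)
  J=9 → Machine 3 (load: 20+9=29)
  J=7 → Machine 1 (load: 22+7=29)
  J=6 → Machine 1 (load: 29+6=35)
  J=5 → Machine 3 (load: 29+5=34)
Machine loads: [35, 37, 34]
Makespan = max = 37 time units


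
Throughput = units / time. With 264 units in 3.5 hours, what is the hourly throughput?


Throughput = units / time
= 264 / 3.5
= 75.4 units/hour


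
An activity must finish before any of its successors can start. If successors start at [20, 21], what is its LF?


LF = min of all successor start times
Successors start at: [20, 21]
LF = min(20, 21)
= 20


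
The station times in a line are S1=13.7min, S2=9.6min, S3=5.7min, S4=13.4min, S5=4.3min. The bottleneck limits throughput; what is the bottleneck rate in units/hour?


Bottleneck = longest station time
Station times: [13.7, 9.6, 5.7, 13.4, 4.3]
Max = 13.7 min
Rate = 60 / 13.7
= 4.38 units/hour (bottleneck: 13.7min)


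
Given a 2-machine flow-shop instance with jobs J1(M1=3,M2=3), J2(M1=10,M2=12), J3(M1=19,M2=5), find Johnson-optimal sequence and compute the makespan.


Johnson's rule:
Group 1 (M1≤M2, sort by M1): ['J1', 'J2']
Group 2 (M1>M2, sort desc M2): ['J3']
Sequence: J1 → J2 → J3
Makespan calculation:
  J1: M1 done=3, M2 done=6
  J2: M1 done=13, M2 done=25
  J3: M1 done=32, M2 done=37
= Sequence: J1 → J2 → J3, Makespan: 37


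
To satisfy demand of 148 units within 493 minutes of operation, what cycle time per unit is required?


Cycle time = available time / demand
= 493 / 148
= 3.33 min/unit


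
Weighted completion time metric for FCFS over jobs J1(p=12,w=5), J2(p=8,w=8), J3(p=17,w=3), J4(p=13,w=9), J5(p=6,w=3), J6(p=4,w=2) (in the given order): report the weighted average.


Completion times:
  J1: C=12, w×C=5×12=60
  J2: C=20, w×C=8×20=160
  J3: C=37, w×C=3×37=111
  J4: C=50, w×C=9×50=450
  J5: C=56, w×C=3×56=168
  J6: C=60, w×C=2×60=120
Sum w×C = 1069
Sum w = 30
Weighted avg = 1069/30
= 35.63


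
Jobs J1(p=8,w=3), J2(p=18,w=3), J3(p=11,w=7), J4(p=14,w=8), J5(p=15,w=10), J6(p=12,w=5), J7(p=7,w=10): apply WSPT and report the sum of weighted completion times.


WSPT order (by p/w): J7 → J5 → J3 → J4 → J6 → J1 → J2
  J7: C=7, w·C=10×7=70
  J5: C=22, w·C=10×22=220
  J3: C=33, w·C=7×33=231
  J4: C=47, w·C=8×47=376
  J6: C=59, w·C=5×59=295
  J1: C=67, w·C=3×67=201
  J2: C=85, w·C=3×85=255
Σ w·C = 1648
= 1648


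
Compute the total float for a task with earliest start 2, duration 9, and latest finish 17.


EF = ES + duration = 2 + 9 = 11
LS = LF - duration = 17 - 9 = 8
Total Float = LF - EF = 17 - 11
(or LS - ES = 8 - 2)
= 6


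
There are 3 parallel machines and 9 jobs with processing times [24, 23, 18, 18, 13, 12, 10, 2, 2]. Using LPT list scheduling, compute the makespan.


Jobs (LPT sorted): [24, 23, 18, 18, 13, 12, 10, 2, 2]
Machines: 3
  J=24 → Machine 1 (load: 0+24=24)
  J=23 → Machine 2 (load: 0+23=23)
  J=18 → Machine 3 (load: 0+18=18)
  J=18 → Machine 3 (load: 18+18=36)
  J=13 → Machine 2 (load: 23+13=36)
  J=12 → Machine 1 (load: 24+12=36)
  J=10 → Machine 1 (load: 36+10=46)
  J=2 → Machine 2 (load: 36+2=38)
  J=2 → Machine 3 (load: 36+2=38)
Machine loads: [46, 38, 38]
Makespan = max = 46 time units


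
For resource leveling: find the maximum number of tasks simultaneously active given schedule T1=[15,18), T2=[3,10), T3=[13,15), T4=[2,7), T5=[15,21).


Check each time point for overlaps:
  t=3: 2 tasks active (T2, T4)
Max concurrent = 2


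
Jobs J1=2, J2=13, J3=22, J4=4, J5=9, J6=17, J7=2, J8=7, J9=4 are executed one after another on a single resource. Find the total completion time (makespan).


Sequential makespan: sum all processing times
= 2 + 13 + 22 + 4 + 9 + 17 + 2 + 7 + 4
= 80 time units


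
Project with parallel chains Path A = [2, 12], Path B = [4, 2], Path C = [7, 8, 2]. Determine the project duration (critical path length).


Path A: 2 + 12 = 14
Path B: 4 + 2 = 6
Path C: 7 + 8 + 2 = 17
Critical path = longest = max(14, 6, 17)
= 17 (Path C)


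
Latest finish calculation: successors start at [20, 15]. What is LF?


LF = min of all successor start times
Successors start at: [20, 15]
LF = min(20, 15)
= 15


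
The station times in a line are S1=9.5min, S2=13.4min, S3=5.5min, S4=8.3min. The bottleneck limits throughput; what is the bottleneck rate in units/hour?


Bottleneck = longest station time
Station times: [9.5, 13.4, 5.5, 8.3]
Max = 13.4 min
Rate = 60 / 13.4
= 4.48 units/hour (bottleneck: 13.4min)


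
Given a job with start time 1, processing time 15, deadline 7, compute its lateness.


Completion = 1 + 15 = 16
Lateness = C - d = 16 - 7
= 9


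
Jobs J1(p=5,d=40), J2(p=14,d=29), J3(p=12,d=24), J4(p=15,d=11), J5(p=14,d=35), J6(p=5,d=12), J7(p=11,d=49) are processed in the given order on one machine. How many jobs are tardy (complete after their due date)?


Completion vs due date:
  J1: C=5, d=40 → on time
  J2: C=19, d=29 → on time
  J3: C=31, d=24 → TARDY
  J4: C=46, d=11 → TARDY
  J5: C=60, d=35 → TARDY
  J6: C=65, d=12 → TARDY
  J7: C=76, d=49 → TARDY
Tardy jobs: J3, J4, J5, J6, J7
Count = 5


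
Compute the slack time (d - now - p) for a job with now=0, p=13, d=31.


Slack = due - current_time - processing
= 31 - 0 - 13
= 18


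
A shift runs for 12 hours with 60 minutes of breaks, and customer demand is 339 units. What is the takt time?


Available = 12×60 - 60 = 660 min
Takt time = 660 / 339
= 1.95 min/unit


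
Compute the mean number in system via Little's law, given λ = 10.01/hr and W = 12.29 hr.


Little's law: L = λ × W
= 10.01 × 12.29
= 123.02


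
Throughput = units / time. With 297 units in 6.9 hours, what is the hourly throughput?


Throughput = units / time
= 297 / 6.9
= 43.0 units/hour


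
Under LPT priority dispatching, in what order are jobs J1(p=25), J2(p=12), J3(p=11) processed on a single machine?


LPT: sort by longest processing time first
  J1: p=25
  J2: p=12
  J3: p=11
Order: J1 → J2 → J3


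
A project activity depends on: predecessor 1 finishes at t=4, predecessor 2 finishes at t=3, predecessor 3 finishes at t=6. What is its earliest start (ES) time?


ES = max of all predecessor completion times
Predecessors: [4, 3, 6]
ES = max(4, 3, 6)
= 6


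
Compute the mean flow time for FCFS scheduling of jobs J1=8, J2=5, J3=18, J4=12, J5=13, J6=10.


Completion times:
  J1: completes at 8
  J2: completes at 13
  J3: completes at 31
  J4: completes at 43
  J5: completes at 56
  J6: completes at 66
Sum = 217
Average = 217/6
= 36.17


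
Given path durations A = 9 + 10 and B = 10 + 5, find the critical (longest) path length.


Path A: 9 + 10 = 19
Path B: 10 + 5 = 15
Critical path = longest = max(19, 15)
= 19 (Path A)


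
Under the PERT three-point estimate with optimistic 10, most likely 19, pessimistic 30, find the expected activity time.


te = (o + 4m + p) / 6
= (10 + 4×19 + 30) / 6
= (10 + 76 + 30) / 6
= 116 / 6
= 19.33


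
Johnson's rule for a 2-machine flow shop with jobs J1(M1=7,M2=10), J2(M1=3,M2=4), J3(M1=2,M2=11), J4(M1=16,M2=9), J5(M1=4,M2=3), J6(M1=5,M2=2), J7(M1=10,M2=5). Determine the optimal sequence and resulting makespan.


Johnson's rule:
Group 1 (M1≤M2, sort by M1): ['J3', 'J2', 'J1']
Group 2 (M1>M2, sort desc M2): ['J4', 'J7', 'J5', 'J6']
Sequence: J3 → J2 → J1 → J4 → J7 → J5 → J6
Makespan calculation:
  J3: M1 done=2, M2 done=13
  J2: M1 done=5, M2 done=17
  J1: M1 done=12, M2 done=27
  J4: M1 done=28, M2 done=37
  J7: M1 done=38, M2 done=43
  J5: M1 done=42, M2 done=46
  J6: M1 done=47, M2 done=49
= Sequence: J3 → J2 → J1 → J4 → J7 → J5 → J6, Makespan: 49


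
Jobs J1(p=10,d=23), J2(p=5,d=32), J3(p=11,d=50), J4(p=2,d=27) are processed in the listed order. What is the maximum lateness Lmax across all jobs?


Lateness per job (L = C - d):
  J1: C=10, d=23, L=-13
  J2: C=15, d=32, L=-17
  J3: C=26, d=50, L=-24
  J4: C=28, d=27, L=1
Lmax = max(-13, -17, -24, 1)
= 1


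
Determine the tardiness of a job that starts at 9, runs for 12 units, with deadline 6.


Completion = start + processing = 9 + 12 = 21
Tardiness = max(0, C - d) = max(0, 21 - 6)
= max(0, 15)
= 15


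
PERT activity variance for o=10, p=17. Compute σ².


σ² = ((p - o) / 6)² = (p - o)² / 36
= (17 - 10)² / 36
= 7² / 36
= 49 / 36
= 1.3611


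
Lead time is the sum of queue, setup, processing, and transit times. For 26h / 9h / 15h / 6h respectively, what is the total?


Lead time = queue + setup + processing + transit
= 26 + 9 + 15 + 6
= 56 hours


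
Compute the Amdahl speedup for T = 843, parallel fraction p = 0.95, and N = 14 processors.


Amdahl's law: T_p = T × ((1-p) + p/N)
= 843 × ((1-0.95) + 0.95/14)
= 843 × (0.05 + 0.0679)
= 843 × 0.1179
= 99.35
Speedup = 843/99.35
= 8.48×


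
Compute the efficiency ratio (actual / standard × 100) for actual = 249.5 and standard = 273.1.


Efficiency = (actual / standard) × 100
= (249.5 / 273.1) × 100
= 91.4%


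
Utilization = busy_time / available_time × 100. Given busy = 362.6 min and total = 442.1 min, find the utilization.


Utilization = busy / total × 100
= 362.6 / 442.1 × 100
= 82.0%


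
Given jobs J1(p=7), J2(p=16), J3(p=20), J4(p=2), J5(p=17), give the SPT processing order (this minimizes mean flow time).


SPT: sort by shortest processing time
  J4: p=2
  J1: p=7
  J2: p=16
  J5: p=17
  J3: p=20
Order: J4 → J1 → J2 → J5 → J3


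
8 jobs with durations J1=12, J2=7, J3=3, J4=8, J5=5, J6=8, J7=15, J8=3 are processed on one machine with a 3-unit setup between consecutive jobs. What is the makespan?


Makespan = Σ processing + (n-1) × setup
= (12 + 7 + 3 + 8 + 5 + 8 + 15 + 3) + (8-1)×3
= 61 + 21
= 82 time units


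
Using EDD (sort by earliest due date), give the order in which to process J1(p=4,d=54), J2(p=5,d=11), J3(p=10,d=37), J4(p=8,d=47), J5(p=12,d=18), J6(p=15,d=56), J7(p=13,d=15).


EDD: sort by earliest due date
  J2: d=11, p=5
  J7: d=15, p=13
  J5: d=18, p=12
  J3: d=37, p=10
  J4: d=47, p=8
  J1: d=54, p=4
  J6: d=56, p=15
Order: J2 → J7 → J5 → J3 → J4 → J1 → J6


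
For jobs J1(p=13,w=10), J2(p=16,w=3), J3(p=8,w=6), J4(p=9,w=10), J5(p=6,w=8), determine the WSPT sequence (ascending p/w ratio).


WSPT (Smith's rule): sort by p/w ascending
  J5: p/w = 6/8 = 0.750
  J4: p/w = 9/10 = 0.900
  J1: p/w = 13/10 = 1.300
  J3: p/w = 8/6 = 1.333
  J2: p/w = 16/3 = 5.333
Order: J5 → J4 → J1 → J3 → J2


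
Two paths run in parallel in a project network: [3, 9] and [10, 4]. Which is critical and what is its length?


Path A: 3 + 9 = 12
Path B: 10 + 4 = 14
Critical path = longest = max(12, 14)
= 14 (Path B)


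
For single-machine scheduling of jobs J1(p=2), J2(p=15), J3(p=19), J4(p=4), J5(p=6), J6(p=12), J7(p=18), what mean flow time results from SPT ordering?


SPT order: J1 → J4 → J5 → J6 → J2 → J7 → J3
Completion times:
  J1: C=2
  J4: C=6
  J5: C=12
  J6: C=24
  J2: C=39
  J7: C=57
  J3: C=76
Sum = 216, n = 7
Mean flow = 216/7
= 30.86


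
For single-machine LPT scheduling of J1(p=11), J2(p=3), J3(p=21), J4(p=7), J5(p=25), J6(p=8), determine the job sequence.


LPT: sort by longest processing time first
  J5: p=25
  J3: p=21
  J1: p=11
  J6: p=8
  J4: p=7
  J2: p=3
Order: J5 → J3 → J1 → J6 → J4 → J2


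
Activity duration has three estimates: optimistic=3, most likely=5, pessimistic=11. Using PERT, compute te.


te = (o + 4m + p) / 6
= (3 + 4×5 + 11) / 6
= (3 + 20 + 11) / 6
= 34 / 6
= 5.67


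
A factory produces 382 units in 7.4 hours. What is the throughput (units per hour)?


Throughput = units / time
= 382 / 7.4
= 51.6 units/hour


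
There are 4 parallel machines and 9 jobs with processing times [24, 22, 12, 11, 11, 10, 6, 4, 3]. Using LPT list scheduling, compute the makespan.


Jobs (LPT sorted): [24, 22, 12, 11, 11, 10, 6, 4, 3]
Machines: 4
  J=24 → Machine 1 (load: 0+24=24)
  J=22 → Machine 2 (load: 0+22=22)
  J=12 → Machine 3 (load: 0+12=12)
  J=11 → Machine 4 (load: 0+11=11)
  J=11 → Machine 4 (load: 11+11=22)
  J=10 → Machine 3 (load: 12+10=22)
  J=6 → Machine 2 (load: 22+6=28)
  J=4 → Machine 3 (load: 22+4=26)
  J=3 → Machine 4 (load: 22+3=25)
Machine loads: [24, 28, 26, 25]
Makespan = max = 28 time units


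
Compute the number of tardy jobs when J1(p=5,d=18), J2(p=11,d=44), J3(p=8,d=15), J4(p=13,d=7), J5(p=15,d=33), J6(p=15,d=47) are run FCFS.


Completion vs due date:
  J1: C=5, d=18 → on time
  J2: C=16, d=44 → on time
  J3: C=24, d=15 → TARDY
  J4: C=37, d=7 → TARDY
  J5: C=52, d=33 → TARDY
  J6: C=67, d=47 → TARDY
Tardy jobs: J3, J4, J5, J6
Count = 4


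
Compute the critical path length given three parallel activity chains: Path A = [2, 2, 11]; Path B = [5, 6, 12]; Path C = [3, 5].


Path A: 2 + 2 + 11 = 15
Path B: 5 + 6 + 12 = 23
Path C: 3 + 5 = 8
Critical path = longest = max(15, 23, 8)
= 23 (Path B)


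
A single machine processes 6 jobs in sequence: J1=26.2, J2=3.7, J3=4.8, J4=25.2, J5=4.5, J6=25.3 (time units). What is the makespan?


Sequential makespan: sum all processing times
= 26.2 + 3.7 + 4.8 + 25.2 + 4.5 + 25.3
= 89.7 time units


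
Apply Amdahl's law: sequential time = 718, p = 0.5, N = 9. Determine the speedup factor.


Amdahl's law: T_p = T × ((1-p) + p/N)
= 718 × ((1-0.5) + 0.5/9)
= 718 × (0.50 + 0.0556)
= 718 × 0.5556
= 398.89
Speedup = 718/398.89
= 1.80×


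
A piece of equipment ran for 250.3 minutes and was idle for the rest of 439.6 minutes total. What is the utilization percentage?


Utilization = busy / total × 100
= 250.3 / 439.6 × 100
= 56.9%


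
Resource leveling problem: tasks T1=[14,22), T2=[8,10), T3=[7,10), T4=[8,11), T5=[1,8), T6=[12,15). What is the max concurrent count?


Check each time point for overlaps:
  t=8: 3 tasks active (T2, T3, T4)
Max concurrent = 3


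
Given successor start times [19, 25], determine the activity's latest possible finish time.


LF = min of all successor start times
Successors start at: [19, 25]
LF = min(19, 25)
= 19


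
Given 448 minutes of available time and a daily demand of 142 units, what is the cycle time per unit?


Cycle time = available time / demand
= 448 / 142
= 3.15 min/unit


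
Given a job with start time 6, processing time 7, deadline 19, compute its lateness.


Completion = 6 + 7 = 13
Lateness = C - d = 13 - 19
= -6


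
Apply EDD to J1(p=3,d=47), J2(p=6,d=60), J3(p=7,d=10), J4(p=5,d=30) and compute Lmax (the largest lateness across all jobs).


EDD order: J3 → J4 → J1 → J2
Completion and lateness:
  J3: C=7, d=10, L=7-10=-3
  J4: C=12, d=30, L=12-30=-18
  J1: C=15, d=47, L=15-47=-32
  J2: C=21, d=60, L=21-60=-39
Lmax = max(-3, -18, -32, -39)
= -3


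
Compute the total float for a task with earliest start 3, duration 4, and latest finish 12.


EF = ES + duration = 3 + 4 = 7
LS = LF - duration = 12 - 4 = 8
Total Float = LF - EF = 12 - 7
(or LS - ES = 8 - 3)
= 5


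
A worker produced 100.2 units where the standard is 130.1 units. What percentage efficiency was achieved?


Efficiency = (actual / standard) × 100
= (100.2 / 130.1) × 100
= 77.0%


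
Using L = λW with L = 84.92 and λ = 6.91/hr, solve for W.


Little's law: L = λW → W = L / λ
= 84.92 / 6.91
= 12.29 hours


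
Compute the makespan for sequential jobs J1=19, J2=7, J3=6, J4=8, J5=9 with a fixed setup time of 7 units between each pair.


Makespan = Σ processing + (n-1) × setup
= (19 + 7 + 6 + 8 + 9) + (5-1)×7
= 49 + 28
= 77 time units


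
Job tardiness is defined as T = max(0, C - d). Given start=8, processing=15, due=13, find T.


Completion = start + processing = 8 + 15 = 23
Tardiness = max(0, C - d) = max(0, 23 - 13)
= max(0, 10)
= 10


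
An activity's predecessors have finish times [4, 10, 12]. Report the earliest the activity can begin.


ES = max of all predecessor completion times
Predecessors: [4, 10, 12]
ES = max(4, 10, 12)
= 12


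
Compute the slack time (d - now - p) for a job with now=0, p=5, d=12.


Slack = due - current_time - processing
= 12 - 0 - 5
= 7


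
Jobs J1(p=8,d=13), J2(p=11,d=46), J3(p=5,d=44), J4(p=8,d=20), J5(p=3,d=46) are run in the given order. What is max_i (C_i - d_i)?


Lateness per job (L = C - d):
  J1: C=8, d=13, L=-5
  J2: C=19, d=46, L=-27
  J3: C=24, d=44, L=-20
  J4: C=32, d=20, L=12
  J5: C=35, d=46, L=-11
Lmax = max(-5, -27, -20, 12, -11)
= 12


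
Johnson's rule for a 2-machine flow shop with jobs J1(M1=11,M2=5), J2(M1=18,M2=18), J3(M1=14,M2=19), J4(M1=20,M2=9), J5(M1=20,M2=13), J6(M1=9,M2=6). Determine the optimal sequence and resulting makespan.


Johnson's rule:
Group 1 (M1≤M2, sort by M1): ['J3', 'J2']
Group 2 (M1>M2, sort desc M2): ['J5', 'J4', 'J6', 'J1']
Sequence: J3 → J2 → J5 → J4 → J6 → J1
Makespan calculation:
  J3: M1 done=14, M2 done=33
  J2: M1 done=32, M2 done=51
  J5: M1 done=52, M2 done=65
  J4: M1 done=72, M2 done=81
  J6: M1 done=81, M2 done=87
  J1: M1 done=92, M2 done=97
= Sequence: J3 → J2 → J5 → J4 → J6 → J1, Makespan: 97


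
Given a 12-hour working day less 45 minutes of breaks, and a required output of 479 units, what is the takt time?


Available = 12×60 - 45 = 675 min
Takt time = 675 / 479
= 1.41 min/unit


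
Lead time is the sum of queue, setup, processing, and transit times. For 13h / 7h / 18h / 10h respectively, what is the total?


Lead time = queue + setup + processing + transit
= 13 + 7 + 18 + 10
= 48 hours


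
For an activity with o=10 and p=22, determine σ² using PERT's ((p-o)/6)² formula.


σ² = ((p - o) / 6)² = (p - o)² / 36
= (22 - 10)² / 36
= 12² / 36
= 144 / 36
= 4.0000


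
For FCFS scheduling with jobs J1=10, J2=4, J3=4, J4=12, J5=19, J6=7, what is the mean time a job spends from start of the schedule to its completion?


Completion times:
  J1: completes at 10
  J2: completes at 14
  J3: completes at 18
  J4: completes at 30
  J5: completes at 49
  J6: completes at 56
Sum = 177
Average = 177/6
= 29.50


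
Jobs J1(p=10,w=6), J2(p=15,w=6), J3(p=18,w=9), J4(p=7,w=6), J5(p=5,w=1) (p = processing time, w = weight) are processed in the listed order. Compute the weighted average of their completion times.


Completion times:
  J1: C=10, w×C=6×10=60
  J2: C=25, w×C=6×25=150
  J3: C=43, w×C=9×43=387
  J4: C=50, w×C=6×50=300
  J5: C=55, w×C=1×55=55
Sum w×C = 952
Sum w = 28
Weighted avg = 952/28
= 34.00


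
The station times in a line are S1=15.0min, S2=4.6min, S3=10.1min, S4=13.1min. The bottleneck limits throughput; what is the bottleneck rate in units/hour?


Bottleneck = longest station time
Station times: [15.0, 4.6, 10.1, 13.1]
Max = 15.0 min
Rate = 60 / 15.0
= 4.00 units/hour (bottleneck: 15.0min)


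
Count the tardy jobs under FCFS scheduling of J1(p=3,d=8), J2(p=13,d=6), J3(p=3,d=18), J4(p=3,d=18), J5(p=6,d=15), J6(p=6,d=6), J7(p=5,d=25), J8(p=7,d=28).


Completion vs due date:
  J1: C=3, d=8 → on time
  J2: C=16, d=6 → TARDY
  J3: C=19, d=18 → TARDY
  J4: C=22, d=18 → TARDY
  J5: C=28, d=15 → TARDY
  J6: C=34, d=6 → TARDY
  J7: C=39, d=25 → TARDY
  J8: C=46, d=28 → TARDY
Tardy jobs: J2, J3, J4, J5, J6, J7, J8
Count = 7


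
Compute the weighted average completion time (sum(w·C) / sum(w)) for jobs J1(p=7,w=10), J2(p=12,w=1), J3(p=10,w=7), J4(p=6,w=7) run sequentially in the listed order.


Completion times:
  J1: C=7, w×C=10×7=70
  J2: C=19, w×C=1×19=19
  J3: C=29, w×C=7×29=203
  J4: C=35, w×C=7×35=245
Sum w×C = 537
Sum w = 25
Weighted avg = 537/25
= 21.48


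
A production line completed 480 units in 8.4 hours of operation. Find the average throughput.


Throughput = units / time
= 480 / 8.4
= 57.1 units/hour


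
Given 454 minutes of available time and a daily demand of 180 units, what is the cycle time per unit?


Cycle time = available time / demand
= 454 / 180
= 2.52 min/unit


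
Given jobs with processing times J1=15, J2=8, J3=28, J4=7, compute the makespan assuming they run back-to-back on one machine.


Sequential makespan: sum all processing times
= 15 + 8 + 28 + 7
= 58 time units


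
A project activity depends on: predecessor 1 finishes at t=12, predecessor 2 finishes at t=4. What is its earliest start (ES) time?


ES = max of all predecessor completion times
Predecessors: [12, 4]
ES = max(12, 4)
= 12


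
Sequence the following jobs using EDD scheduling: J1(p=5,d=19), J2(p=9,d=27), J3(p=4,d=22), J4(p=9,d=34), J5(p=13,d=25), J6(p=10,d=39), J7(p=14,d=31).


EDD: sort by earliest due date
  J1: d=19, p=5
  J3: d=22, p=4
  J5: d=25, p=13
  J2: d=27, p=9
  J7: d=31, p=14
  J4: d=34, p=9
  J6: d=39, p=10
Order: J1 → J3 → J5 → J2 → J7 → J4 → J6


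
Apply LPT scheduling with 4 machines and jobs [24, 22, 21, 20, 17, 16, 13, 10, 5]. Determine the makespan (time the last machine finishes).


Jobs (LPT sorted): [24, 22, 21, 20, 17, 16, 13, 10, 5]
Machines: 4
  J=24 → Machine 1 (load: 0+24=24)
  J=22 → Machine 2 (load: 0+22=22)
  J=21 → Machine 3 (load: 0+21=21)
  J=20 → Machine 4 (load: 0+20=20)
  J=17 → Machine 4 (load: 20+17=37)
  J=16 → Machine 3 (load: 21+16=37)
  J=13 → Machine 2 (load: 22+13=35)
  J=10 → Machine 1 (load: 24+10=34)
  J=5 → Machine 1 (load: 34+5=39)
Machine loads: [39, 35, 37, 37]
Makespan = max = 39 time units


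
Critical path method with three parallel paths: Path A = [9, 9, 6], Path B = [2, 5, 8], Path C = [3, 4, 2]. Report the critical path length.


Path A: 9 + 9 + 6 = 24
Path B: 2 + 5 + 8 = 15
Path C: 3 + 4 + 2 = 9
Critical path = longest = max(24, 15, 9)
= 24 (Path A)


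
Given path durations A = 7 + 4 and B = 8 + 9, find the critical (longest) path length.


Path A: 7 + 4 = 11
Path B: 8 + 9 = 17
Critical path = longest = max(11, 17)
= 17 (Path B)


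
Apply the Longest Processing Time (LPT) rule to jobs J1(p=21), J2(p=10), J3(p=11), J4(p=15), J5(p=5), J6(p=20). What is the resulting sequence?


LPT: sort by longest processing time first
  J1: p=21
  J6: p=20
  J4: p=15
  J3: p=11
  J2: p=10
  J5: p=5
Order: J1 → J6 → J4 → J3 → J2 → J5


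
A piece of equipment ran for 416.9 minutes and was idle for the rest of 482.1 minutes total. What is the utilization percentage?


Utilization = busy / total × 100
= 416.9 / 482.1 × 100
= 86.5%


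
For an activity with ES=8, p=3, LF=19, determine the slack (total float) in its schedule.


EF = ES + duration = 8 + 3 = 11
LS = LF - duration = 19 - 3 = 16
Total Float = LF - EF = 19 - 11
(or LS - ES = 16 - 8)
= 8


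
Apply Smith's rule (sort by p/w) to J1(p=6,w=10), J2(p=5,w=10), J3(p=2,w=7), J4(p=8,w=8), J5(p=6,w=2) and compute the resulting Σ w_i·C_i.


WSPT order (by p/w): J3 → J2 → J1 → J4 → J5
  J3: C=2, w·C=7×2=14
  J2: C=7, w·C=10×7=70
  J1: C=13, w·C=10×13=130
  J4: C=21, w·C=8×21=168
  J5: C=27, w·C=2×27=54
Σ w·C = 436
= 436


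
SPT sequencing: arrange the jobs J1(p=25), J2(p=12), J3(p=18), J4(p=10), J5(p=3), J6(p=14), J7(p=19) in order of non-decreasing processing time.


SPT: sort by shortest processing time
  J5: p=3
  J4: p=10
  J2: p=12
  J6: p=14
  J3: p=18
  J7: p=19
  J1: p=25
Order: J5 → J4 → J2 → J6 → J3 → J7 → J1


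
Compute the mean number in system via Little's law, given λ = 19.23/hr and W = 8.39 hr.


Little's law: L = λ × W
= 19.23 × 8.39
= 161.34


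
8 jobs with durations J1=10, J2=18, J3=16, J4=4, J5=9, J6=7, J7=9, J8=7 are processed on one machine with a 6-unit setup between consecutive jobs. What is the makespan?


Makespan = Σ processing + (n-1) × setup
= (10 + 18 + 16 + 4 + 9 + 7 + 9 + 7) + (8-1)×6
= 80 + 42
= 122 time units


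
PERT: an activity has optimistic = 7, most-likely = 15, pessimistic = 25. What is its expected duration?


te = (o + 4m + p) / 6
= (7 + 4×15 + 25) / 6
= (7 + 60 + 25) / 6
= 92 / 6
= 15.33


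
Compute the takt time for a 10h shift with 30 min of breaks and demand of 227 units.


Available = 10×60 - 30 = 570 min
Takt time = 570 / 227
= 2.51 min/unit


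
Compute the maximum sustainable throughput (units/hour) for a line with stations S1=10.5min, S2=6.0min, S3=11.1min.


Bottleneck = longest station time
Station times: [10.5, 6.0, 11.1]
Max = 11.1 min
Rate = 60 / 11.1
= 5.41 units/hour (bottleneck: 11.1min)


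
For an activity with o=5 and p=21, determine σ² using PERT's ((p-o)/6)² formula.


σ² = ((p - o) / 6)² = (p - o)² / 36
= (21 - 5)² / 36
= 16² / 36
= 256 / 36
= 7.1111


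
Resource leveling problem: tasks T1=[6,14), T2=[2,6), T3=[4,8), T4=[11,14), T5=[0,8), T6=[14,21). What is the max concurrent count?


Check each time point for overlaps:
  t=4: 3 tasks active (T2, T3, T5)
Max concurrent = 3


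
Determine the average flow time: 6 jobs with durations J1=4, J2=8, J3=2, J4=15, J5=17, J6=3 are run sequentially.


Completion times:
  J1: completes at 4
  J2: completes at 12
  J3: completes at 14
  J4: completes at 29
  J5: completes at 46
  J6: completes at 49
Sum = 154
Average = 154/6
= 25.67


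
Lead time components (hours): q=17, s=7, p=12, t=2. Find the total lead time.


Lead time = queue + setup + processing + transit
= 17 + 7 + 12 + 2
= 38 hours


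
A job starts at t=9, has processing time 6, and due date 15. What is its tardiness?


Completion = start + processing = 9 + 6 = 15
Tardiness = max(0, C - d) = max(0, 15 - 15)
= max(0, 0)
= 0


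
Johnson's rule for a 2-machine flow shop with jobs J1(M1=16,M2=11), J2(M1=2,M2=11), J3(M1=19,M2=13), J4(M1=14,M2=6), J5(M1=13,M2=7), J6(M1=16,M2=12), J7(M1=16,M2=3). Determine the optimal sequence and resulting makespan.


Johnson's rule:
Group 1 (M1≤M2, sort by M1): ['J2']
Group 2 (M1>M2, sort desc M2): ['J3', 'J6', 'J1', 'J5', 'J4', 'J7']
Sequence: J2 → J3 → J6 → J1 → J5 → J4 → J7
Makespan calculation:
  J2: M1 done=2, M2 done=13
  J3: M1 done=21, M2 done=34
  J6: M1 done=37, M2 done=49
  J1: M1 done=53, M2 done=64
  J5: M1 done=66, M2 done=73
  J4: M1 done=80, M2 done=86
  J7: M1 done=96, M2 done=99
= Sequence: J2 → J3 → J6 → J1 → J5 → J4 → J7, Makespan: 99


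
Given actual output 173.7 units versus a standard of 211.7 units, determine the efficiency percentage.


Efficiency = (actual / standard) × 100
= (173.7 / 211.7) × 100
= 82.1%


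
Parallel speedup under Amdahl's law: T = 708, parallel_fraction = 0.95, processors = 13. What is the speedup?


Amdahl's law: T_p = T × ((1-p) + p/N)
= 708 × ((1-0.95) + 0.95/13)
= 708 × (0.05 + 0.0731)
= 708 × 0.1231
= 87.14
Speedup = 708/87.14
= 8.12×


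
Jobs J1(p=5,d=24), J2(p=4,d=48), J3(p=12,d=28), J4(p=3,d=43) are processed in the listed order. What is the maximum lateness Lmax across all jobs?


Lateness per job (L = C - d):
  J1: C=5, d=24, L=-19
  J2: C=9, d=48, L=-39
  J3: C=21, d=28, L=-7
  J4: C=24, d=43, L=-19
Lmax = max(-19, -39, -7, -19)
= -7


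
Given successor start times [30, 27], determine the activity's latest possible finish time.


LF = min of all successor start times
Successors start at: [30, 27]
LF = min(30, 27)
= 27


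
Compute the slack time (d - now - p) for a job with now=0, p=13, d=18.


Slack = due - current_time - processing
= 18 - 0 - 13
= 5


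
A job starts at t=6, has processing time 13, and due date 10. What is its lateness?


Completion = 6 + 13 = 19
Lateness = C - d = 19 - 10
= 9


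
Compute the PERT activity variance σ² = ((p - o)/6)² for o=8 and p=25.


σ² = ((p - o) / 6)² = (p - o)² / 36
= (25 - 8)² / 36
= 17² / 36
= 289 / 36
= 8.0278


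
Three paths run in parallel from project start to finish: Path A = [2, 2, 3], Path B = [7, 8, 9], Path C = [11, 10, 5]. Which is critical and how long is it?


Path A: 2 + 2 + 3 = 7
Path B: 7 + 8 + 9 = 24
Path C: 11 + 10 + 5 = 26
Critical path = longest = max(7, 24, 26)
= 26 (Path C)


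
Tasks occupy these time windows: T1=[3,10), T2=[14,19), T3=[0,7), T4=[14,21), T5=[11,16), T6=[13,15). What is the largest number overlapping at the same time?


Check each time point for overlaps:
  t=14: 4 tasks active (T2, T4, T5, T6)
Max concurrent = 4


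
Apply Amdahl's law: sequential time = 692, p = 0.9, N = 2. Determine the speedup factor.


Amdahl's law: T_p = T × ((1-p) + p/N)
= 692 × ((1-0.9) + 0.9/2)
= 692 × (0.10 + 0.4500)
= 692 × 0.5500
= 380.60
Speedup = 692/380.60
= 1.82×


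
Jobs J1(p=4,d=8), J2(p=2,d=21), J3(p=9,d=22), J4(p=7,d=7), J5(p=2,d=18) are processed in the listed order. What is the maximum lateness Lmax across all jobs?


Lateness per job (L = C - d):
  J1: C=4, d=8, L=-4
  J2: C=6, d=21, L=-15
  J3: C=15, d=22, L=-7
  J4: C=22, d=7, L=15
  J5: C=24, d=18, L=6
Lmax = max(-4, -15, -7, 15, 6)
= 15


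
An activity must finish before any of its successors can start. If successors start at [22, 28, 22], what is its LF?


LF = min of all successor start times
Successors start at: [22, 28, 22]
LF = min(22, 28, 22)
= 22


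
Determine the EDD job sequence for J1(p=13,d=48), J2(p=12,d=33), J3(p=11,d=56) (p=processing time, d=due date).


EDD: sort by earliest due date
  J2: d=33, p=12
  J1: d=48, p=13
  J3: d=56, p=11
Order: J2 → J1 → J3


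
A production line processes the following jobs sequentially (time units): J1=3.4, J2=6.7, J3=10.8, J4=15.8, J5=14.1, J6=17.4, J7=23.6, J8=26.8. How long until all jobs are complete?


Sequential makespan: sum all processing times
= 3.4 + 6.7 + 10.8 + 15.8 + 14.1 + 17.4 + 23.6 + 26.8
= 118.6 time units


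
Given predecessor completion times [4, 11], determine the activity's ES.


ES = max of all predecessor completion times
Predecessors: [4, 11]
ES = max(4, 11)
= 11
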